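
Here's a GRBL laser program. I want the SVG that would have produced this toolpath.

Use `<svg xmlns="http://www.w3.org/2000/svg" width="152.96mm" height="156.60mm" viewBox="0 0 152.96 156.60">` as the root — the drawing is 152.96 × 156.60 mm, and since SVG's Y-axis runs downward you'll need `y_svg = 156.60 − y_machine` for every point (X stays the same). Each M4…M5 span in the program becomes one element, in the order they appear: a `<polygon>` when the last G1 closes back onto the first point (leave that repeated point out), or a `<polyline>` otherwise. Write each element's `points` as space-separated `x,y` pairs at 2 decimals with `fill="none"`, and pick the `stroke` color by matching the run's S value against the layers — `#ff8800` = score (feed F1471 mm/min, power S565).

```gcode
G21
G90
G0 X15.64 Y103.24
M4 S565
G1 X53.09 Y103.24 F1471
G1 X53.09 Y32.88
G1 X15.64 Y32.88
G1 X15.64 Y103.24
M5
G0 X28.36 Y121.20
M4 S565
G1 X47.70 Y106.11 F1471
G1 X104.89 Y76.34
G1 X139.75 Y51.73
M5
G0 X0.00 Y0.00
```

Each laser-on run becomes one SVG element. Flip Y back into SVG space with y_svg = 156.60 − y_machine. Every run uses S565, so all elements get stroke `#ff8800` (score).

Run 1: The run returns to its start, so emit a `<polygon>` with points (Y-flipped): 15.64,53.36 53.09,53.36 53.09,123.72 15.64,123.72.

Run 2: The run is open, so emit a `<polyline>` with points (Y-flipped): 28.36,35.40 47.70,50.49 104.89,80.26 139.75,104.87.

<svg xmlns="http://www.w3.org/2000/svg" width="152.96mm" height="156.60mm" viewBox="0 0 152.96 156.60">
  <polygon points="15.64,53.36 53.09,53.36 53.09,123.72 15.64,123.72" fill="none" stroke="#ff8800"/>
  <polyline points="28.36,35.40 47.70,50.49 104.89,80.26 139.75,104.87" fill="none" stroke="#ff8800"/>
</svg>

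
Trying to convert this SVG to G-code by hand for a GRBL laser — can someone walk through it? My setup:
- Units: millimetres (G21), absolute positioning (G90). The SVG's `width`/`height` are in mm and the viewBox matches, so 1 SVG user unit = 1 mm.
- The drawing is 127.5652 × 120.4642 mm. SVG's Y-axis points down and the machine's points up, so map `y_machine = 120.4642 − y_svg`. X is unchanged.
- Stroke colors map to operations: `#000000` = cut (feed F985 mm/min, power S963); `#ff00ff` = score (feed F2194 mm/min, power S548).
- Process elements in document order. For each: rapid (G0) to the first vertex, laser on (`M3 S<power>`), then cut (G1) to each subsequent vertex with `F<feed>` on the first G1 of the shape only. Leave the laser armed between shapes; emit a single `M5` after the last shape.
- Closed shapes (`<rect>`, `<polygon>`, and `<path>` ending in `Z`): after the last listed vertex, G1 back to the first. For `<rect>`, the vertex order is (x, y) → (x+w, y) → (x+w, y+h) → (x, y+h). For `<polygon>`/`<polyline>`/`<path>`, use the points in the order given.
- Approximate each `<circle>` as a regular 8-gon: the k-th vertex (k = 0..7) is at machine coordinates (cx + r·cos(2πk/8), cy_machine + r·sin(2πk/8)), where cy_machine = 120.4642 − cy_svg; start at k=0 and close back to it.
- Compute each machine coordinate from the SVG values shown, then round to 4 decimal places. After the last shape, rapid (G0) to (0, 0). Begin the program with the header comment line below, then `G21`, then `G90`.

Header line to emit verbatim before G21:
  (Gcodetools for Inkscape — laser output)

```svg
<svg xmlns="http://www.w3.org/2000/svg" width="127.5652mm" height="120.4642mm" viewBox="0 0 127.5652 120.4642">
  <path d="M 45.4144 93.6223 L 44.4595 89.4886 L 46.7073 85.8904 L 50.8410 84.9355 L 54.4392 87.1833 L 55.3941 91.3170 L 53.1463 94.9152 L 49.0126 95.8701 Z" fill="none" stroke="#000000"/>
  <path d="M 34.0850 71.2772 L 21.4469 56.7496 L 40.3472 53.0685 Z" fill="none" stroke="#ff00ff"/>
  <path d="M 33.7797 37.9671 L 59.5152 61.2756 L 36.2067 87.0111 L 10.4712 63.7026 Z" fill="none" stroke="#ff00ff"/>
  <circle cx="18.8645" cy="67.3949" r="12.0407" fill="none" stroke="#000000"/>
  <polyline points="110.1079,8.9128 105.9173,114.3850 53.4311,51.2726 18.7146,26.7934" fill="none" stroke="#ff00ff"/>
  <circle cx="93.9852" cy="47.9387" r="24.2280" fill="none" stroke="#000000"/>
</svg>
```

Since the viewBox matches the mm dimensions, user units are millimetres directly. The only transform is the Y-flip y_m = 120.4642 − y_svg.

Shape 1 is a regular polygon drawn with `<path>`. Its stroke #000000 means cut at S963, F985. After flipping Y the toolpath is (45.4144,26.8419) → (44.4595,30.9756) → (46.7073,34.5738) → (50.8410,35.5287) → (54.4392,33.2809) → (55.3941,29.1472) → (53.1463,25.5490) → (49.0126,24.5941) → (45.4144,26.8419), returning to the start.

Shape 2 is a regular polygon drawn with `<path>`. Its stroke #ff00ff means score at S548, F2194. After flipping Y the toolpath is (34.0850,49.1870) → (21.4469,63.7146) → (40.3472,67.3957) → (34.0850,49.1870), returning to the start.

Shape 3 is a regular polygon drawn with `<path>`. Its stroke #ff00ff means score at S548, F2194. After flipping Y the toolpath is (33.7797,82.4971) → (59.5152,59.1886) → (36.2067,33.4531) → (10.4712,56.7616) → (33.7797,82.4971), returning to the start.

Shape 4 is a circle drawn with `<circle>`. Its stroke #000000 means cut at S963, F985. After flipping Y the toolpath is (30.9052,53.0693) → (27.3786,61.5834) → (18.8645,65.1100) → (10.3504,61.5834) → (6.8238,53.0693) → (10.3504,44.5552) → (18.8645,41.0286) → (27.3786,44.5552) → (30.9052,53.0693), returning to the start.

Shape 5 is a open polyline drawn with `<polyline>`. Its stroke #ff00ff means score at S548, F2194. After flipping Y the toolpath is (110.1079,111.5514) → (105.9173,6.0792) → (53.4311,69.1916) → (18.7146,93.6708).

Shape 6 is a circle drawn with `<circle>`. Its stroke #000000 means cut at S963, F985. After flipping Y the toolpath is (118.2132,72.5255) → (111.1170,89.6573) → (93.9852,96.7535) → (76.8534,89.6573) → (69.7572,72.5255) → (76.8534,55.3937) → (93.9852,48.2975) → (111.1170,55.3937) → (118.2132,72.5255), returning to the start.

(Gcodetools for Inkscape — laser output)
G21
G90
G0 X45.4144 Y26.8419
M3 S963
G1 X44.4595 Y30.9756 F985
G1 X46.7073 Y34.5738
G1 X50.8410 Y35.5287
G1 X54.4392 Y33.2809
G1 X55.3941 Y29.1472
G1 X53.1463 Y25.5490
G1 X49.0126 Y24.5941
G1 X45.4144 Y26.8419
G0 X34.0850 Y49.1870
M3 S548
G1 X21.4469 Y63.7146 F2194
G1 X40.3472 Y67.3957
G1 X34.0850 Y49.1870
G0 X33.7797 Y82.4971
M3 S548
G1 X59.5152 Y59.1886 F2194
G1 X36.2067 Y33.4531
G1 X10.4712 Y56.7616
G1 X33.7797 Y82.4971
G0 X30.9052 Y53.0693
M3 S963
G1 X27.3786 Y61.5834 F985
G1 X18.8645 Y65.1100
G1 X10.3504 Y61.5834
G1 X6.8238 Y53.0693
G1 X10.3504 Y44.5552
G1 X18.8645 Y41.0286
G1 X27.3786 Y44.5552
G1 X30.9052 Y53.0693
G0 X110.1079 Y111.5514
M3 S548
G1 X105.9173 Y6.0792 F2194
G1 X53.4311 Y69.1916
G1 X18.7146 Y93.6708
G0 X118.2132 Y72.5255
M3 S963
G1 X111.1170 Y89.6573 F985
G1 X93.9852 Y96.7535
G1 X76.8534 Y89.6573
G1 X69.7572 Y72.5255
G1 X76.8534 Y55.3937
G1 X93.9852 Y48.2975
G1 X111.1170 Y55.3937
G1 X118.2132 Y72.5255
M5
G0 X0.0000 Y0.0000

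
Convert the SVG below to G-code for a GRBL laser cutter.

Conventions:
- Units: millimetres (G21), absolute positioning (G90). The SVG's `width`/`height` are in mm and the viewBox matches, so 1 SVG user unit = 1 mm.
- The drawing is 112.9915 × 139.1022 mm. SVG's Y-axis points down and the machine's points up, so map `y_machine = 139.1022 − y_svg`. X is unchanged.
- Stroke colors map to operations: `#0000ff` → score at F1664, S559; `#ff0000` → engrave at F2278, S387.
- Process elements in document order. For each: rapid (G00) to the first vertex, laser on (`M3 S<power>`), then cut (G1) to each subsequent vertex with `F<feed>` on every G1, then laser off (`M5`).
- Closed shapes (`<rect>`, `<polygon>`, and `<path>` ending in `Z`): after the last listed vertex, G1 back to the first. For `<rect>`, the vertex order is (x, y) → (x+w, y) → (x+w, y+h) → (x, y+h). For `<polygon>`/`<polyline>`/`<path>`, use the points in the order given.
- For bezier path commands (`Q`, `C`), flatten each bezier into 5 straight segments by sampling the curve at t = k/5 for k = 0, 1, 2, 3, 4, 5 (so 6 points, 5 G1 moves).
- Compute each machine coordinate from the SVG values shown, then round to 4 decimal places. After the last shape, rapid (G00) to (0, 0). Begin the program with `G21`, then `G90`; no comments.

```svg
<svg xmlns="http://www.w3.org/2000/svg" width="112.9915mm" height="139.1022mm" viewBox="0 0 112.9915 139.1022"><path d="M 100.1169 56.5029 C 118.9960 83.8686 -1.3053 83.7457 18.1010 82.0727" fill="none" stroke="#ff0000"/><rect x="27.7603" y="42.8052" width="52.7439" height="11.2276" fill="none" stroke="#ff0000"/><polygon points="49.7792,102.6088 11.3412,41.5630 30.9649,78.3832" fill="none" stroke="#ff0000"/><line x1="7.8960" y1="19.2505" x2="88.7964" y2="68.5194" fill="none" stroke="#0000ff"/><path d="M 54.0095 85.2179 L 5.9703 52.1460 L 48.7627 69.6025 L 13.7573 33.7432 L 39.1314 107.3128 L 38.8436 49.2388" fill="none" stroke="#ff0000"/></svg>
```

G21
G90
G00 X100.1169 Y82.5993
M3 S387
G1 X96.9738 Y69.2710 F2278
G1 X73.8141 Y61.2949 F2278
G1 X44.0243 Y57.4260 F2278
G1 X20.9910 Y56.4192 F2278
G1 X18.1010 Y57.0295 F2278
M5
G00 X27.7603 Y96.2970
M3 S387
G1 X80.5042 Y96.2970 F2278
G1 X80.5042 Y85.0694 F2278
G1 X27.7603 Y85.0694 F2278
G1 X27.7603 Y96.2970 F2278
M5
G00 X49.7792 Y36.4934
M3 S387
G1 X11.3412 Y97.5392 F2278
G1 X30.9649 Y60.7190 F2278
G1 X49.7792 Y36.4934 F2278
M5
G00 X7.8960 Y119.8517
M3 S559
G1 X88.7964 Y70.5828 F1664
M5
G00 X54.0095 Y53.8843
M3 S387
G1 X5.9703 Y86.9562 F2278
G1 X48.7627 Y69.4997 F2278
G1 X13.7573 Y105.3590 F2278
G1 X39.1314 Y31.7894 F2278
G1 X38.8436 Y89.8634 F2278
M5
G00 X0.0000 Y0.0000

viewBox `0 0 112.9915 139.1022` with mm width/height → 1 unit = 1 mm. Flip: y_m = 139.1022 − y_svg.

**Shape 1** — `<path>` cubic bezier, stroke `#ff0000` → engrave (S387, F2278). Control points (SVG): P0=(100.1169,56.5029), P1=(118.9960,83.8686), P2=(-1.3053,83.7457), P3=(18.1010,82.0727); sampled at t=k/5. Machine vertices: (100.1169,82.5993) → (96.9738,69.2710) → (73.8141,61.2949) → (44.0243,57.4260) → (20.9910,56.4192) → (18.1010,57.0295). Open path.

**Shape 2** — `<rect>` rectangle, stroke `#ff0000` → engrave (S387, F2278). Machine vertices: (27.7603,96.2970) → (80.5042,96.2970) → (80.5042,85.0694) → (27.7603,85.0694) → (27.7603,96.2970). Closed: final G1 returns to the first vertex.

**Shape 3** — `<polygon>` closed polygon, stroke `#ff0000` → engrave (S387, F2278). Machine vertices: (49.7792,36.4934) → (11.3412,97.5392) → (30.9649,60.7190) → (49.7792,36.4934). Closed: final G1 returns to the first vertex.

**Shape 4** — `<line>` line segment, stroke `#0000ff` → score (S559, F1664). Machine vertices: (7.8960,119.8517) → (88.7964,70.5828). Open path.

**Shape 5** — `<path>` open polyline, stroke `#ff0000` → engrave (S387, F2278). Machine vertices: (54.0095,53.8843) → (5.9703,86.9562) → (48.7627,69.4997) → (13.7573,105.3590) → (39.1314,31.7894) → (38.8436,89.8634). Open path.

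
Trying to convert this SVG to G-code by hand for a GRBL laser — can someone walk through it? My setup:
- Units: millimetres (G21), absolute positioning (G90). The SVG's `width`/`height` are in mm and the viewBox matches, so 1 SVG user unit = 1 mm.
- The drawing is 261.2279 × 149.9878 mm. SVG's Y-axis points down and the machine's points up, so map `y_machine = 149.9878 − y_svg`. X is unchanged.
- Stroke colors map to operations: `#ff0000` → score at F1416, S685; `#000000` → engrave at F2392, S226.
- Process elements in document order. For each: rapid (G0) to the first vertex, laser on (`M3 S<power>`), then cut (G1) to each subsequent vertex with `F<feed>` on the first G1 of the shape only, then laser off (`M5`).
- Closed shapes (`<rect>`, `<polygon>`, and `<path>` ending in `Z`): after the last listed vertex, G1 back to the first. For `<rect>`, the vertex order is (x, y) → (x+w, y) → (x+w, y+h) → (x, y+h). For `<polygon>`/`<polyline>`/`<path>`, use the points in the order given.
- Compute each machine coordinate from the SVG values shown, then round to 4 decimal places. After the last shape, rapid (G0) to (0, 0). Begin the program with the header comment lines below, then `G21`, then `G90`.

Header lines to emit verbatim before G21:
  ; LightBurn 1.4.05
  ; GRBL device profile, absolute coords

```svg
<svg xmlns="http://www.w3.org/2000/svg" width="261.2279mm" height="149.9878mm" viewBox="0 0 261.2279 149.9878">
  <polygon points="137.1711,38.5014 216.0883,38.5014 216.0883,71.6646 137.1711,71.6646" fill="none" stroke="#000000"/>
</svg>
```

; LightBurn 1.4.05
; GRBL device profile, absolute coords
G21
G90
G0 X137.1711 Y111.4864
M3 S226
G1 X216.0883 Y111.4864 F2392
G1 X216.0883 Y78.3232
G1 X137.1711 Y78.3232
G1 X137.1711 Y111.4864
M5
G0 X0.0000 Y0.0000

Since the viewBox matches the mm dimensions, user units are millimetres directly. The only transform is the Y-flip y_m = 149.9878 − y_svg.

Shape 1 is a rectangle drawn with `<polygon>`. Its stroke #000000 means engrave at S226, F2392. After flipping Y the toolpath is (137.1711,111.4864) → (216.0883,111.4864) → (216.0883,78.3232) → (137.1711,78.3232) → (137.1711,111.4864), returning to the start.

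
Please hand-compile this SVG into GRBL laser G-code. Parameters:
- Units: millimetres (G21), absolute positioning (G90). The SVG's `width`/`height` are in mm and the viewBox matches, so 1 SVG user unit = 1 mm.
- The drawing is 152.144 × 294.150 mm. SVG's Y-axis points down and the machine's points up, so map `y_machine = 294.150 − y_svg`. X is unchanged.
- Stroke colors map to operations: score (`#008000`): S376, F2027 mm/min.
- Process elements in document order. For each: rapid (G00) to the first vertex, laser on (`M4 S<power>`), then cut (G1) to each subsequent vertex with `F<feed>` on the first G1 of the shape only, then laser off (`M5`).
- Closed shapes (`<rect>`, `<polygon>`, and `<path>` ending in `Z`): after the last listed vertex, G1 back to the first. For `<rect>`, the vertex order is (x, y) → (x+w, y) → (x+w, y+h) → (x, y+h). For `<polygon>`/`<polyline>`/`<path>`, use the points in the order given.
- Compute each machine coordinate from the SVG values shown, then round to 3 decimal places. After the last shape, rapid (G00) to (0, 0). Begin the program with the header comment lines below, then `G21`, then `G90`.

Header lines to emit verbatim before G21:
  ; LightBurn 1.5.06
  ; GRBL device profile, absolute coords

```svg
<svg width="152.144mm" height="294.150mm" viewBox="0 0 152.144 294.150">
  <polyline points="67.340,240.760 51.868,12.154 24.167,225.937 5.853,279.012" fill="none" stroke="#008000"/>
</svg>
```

; LightBurn 1.5.06
; GRBL device profile, absolute coords
G21
G90
G00 X67.340 Y53.390
M4 S376
G1 X51.868 Y281.996 F2027
G1 X24.167 Y68.213
G1 X5.853 Y15.138
M5
G00 X0.000 Y0.000

1 u = 1 mm; y_m = 294.150 − y.

[1] `<polyline>` open polyline, #008000→score S376 F2027: (67.340,53.390) → (51.868,281.996) → (24.167,68.213) → (5.853,15.138)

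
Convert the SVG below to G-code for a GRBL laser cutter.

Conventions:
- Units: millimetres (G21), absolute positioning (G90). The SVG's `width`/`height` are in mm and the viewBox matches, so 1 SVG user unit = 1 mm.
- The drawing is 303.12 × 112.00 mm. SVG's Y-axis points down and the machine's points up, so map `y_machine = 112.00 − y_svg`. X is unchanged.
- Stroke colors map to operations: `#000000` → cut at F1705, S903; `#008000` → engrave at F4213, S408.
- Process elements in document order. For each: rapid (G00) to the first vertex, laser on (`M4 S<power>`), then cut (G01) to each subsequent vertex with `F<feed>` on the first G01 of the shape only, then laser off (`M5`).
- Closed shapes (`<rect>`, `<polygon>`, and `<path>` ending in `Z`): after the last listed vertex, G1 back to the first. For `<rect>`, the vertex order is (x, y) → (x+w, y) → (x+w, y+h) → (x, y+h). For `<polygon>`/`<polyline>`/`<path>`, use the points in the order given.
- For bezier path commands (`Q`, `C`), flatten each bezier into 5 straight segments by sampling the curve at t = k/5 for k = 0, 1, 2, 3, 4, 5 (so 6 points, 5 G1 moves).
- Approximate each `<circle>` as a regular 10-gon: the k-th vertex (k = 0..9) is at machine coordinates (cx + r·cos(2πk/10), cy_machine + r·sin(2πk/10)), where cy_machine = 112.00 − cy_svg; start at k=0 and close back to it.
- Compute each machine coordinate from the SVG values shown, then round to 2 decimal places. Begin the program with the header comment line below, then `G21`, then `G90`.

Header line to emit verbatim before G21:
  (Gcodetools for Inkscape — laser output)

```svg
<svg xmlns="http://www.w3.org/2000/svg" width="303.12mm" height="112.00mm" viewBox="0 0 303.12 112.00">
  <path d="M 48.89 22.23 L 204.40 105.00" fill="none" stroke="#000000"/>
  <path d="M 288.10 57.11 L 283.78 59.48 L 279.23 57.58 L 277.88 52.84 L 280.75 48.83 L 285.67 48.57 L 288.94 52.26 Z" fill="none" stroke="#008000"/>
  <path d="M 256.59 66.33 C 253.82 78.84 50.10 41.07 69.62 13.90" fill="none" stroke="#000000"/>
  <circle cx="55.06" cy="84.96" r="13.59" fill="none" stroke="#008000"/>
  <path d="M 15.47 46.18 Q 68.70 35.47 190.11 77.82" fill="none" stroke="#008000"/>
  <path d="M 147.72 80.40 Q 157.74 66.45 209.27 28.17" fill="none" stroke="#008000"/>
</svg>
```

(Gcodetools for Inkscape — laser output)
G21
G90
G00 X48.89 Y89.77
M4 S903
G01 X204.40 Y7.00 F1705
M5
G00 X288.10 Y54.89
M4 S408
G01 X283.78 Y52.52 F4213
G01 X279.23 Y54.42
G01 X277.88 Y59.16
G01 X280.75 Y63.17
G01 X285.67 Y63.43
G01 X288.94 Y59.74
G01 X288.10 Y54.89
M5
G00 X256.59 Y45.67
M4 S903
G01 X234.21 Y43.71 F1705
G01 X183.96 Y50.90
G01 X126.20 Y64.30
G01 X81.30 Y81.01
G01 X69.62 Y98.10
M5
G00 X68.65 Y27.04
M4 S408
G01 X66.05 Y35.03 F4213
G01 X59.26 Y39.96
G01 X50.86 Y39.96
G01 X44.07 Y35.03
G01 X41.47 Y27.04
G01 X44.07 Y19.05
G01 X50.86 Y14.12
G01 X59.26 Y14.12
G01 X66.05 Y19.05
G01 X68.65 Y27.04
M5
G00 X15.47 Y65.82
M4 S408
G01 X39.49 Y67.98 F4213
G01 X68.96 Y65.90
G01 X103.89 Y59.57
G01 X144.27 Y49.00
G01 X190.11 Y34.18
M5
G00 X147.72 Y31.60
M4 S408
G01 X153.39 Y38.15 F4213
G01 X162.38 Y46.65
G01 X174.69 Y57.10
G01 X190.32 Y69.49
G01 X209.27 Y83.83
M5

Since the viewBox matches the mm dimensions, user units are millimetres directly. The only transform is the Y-flip y_m = 112.00 − y_svg.

Shape 1 is a line segment drawn with `<path>`. Its stroke #000000 means cut at S903, F1705. After flipping Y the toolpath is (48.89,89.77) → (204.40,7.00).

Shape 2 is a regular polygon drawn with `<path>`. Its stroke #008000 means engrave at S408, F4213. After flipping Y the toolpath is (288.10,54.89) → (283.78,52.52) → (279.23,54.42) → (277.88,59.16) → (280.75,63.17) → (285.67,63.43) → (288.94,59.74) → (288.10,54.89), returning to the start.

Shape 3 is a cubic bezier drawn with `<path>`. Its stroke #000000 means cut at S903, F1705. After flipping Y the toolpath is (256.59,45.67) → (234.21,43.71) → (183.96,50.90) → (126.20,64.30) → (81.30,81.01) → (69.62,98.10).

Shape 4 is a circle drawn with `<circle>`. Its stroke #008000 means engrave at S408, F4213. After flipping Y the toolpath is (68.65,27.04) → (66.05,35.03) → (59.26,39.96) → (50.86,39.96) → (44.07,35.03) → (41.47,27.04) → (44.07,19.05) → (50.86,14.12) → (59.26,14.12) → (66.05,19.05) → (68.65,27.04), returning to the start.

Shape 5 is a quadratic bezier drawn with `<path>`. Its stroke #008000 means engrave at S408, F4213. After flipping Y the toolpath is (15.47,65.82) → (39.49,67.98) → (68.96,65.90) → (103.89,59.57) → (144.27,49.00) → (190.11,34.18).

Shape 6 is a quadratic bezier drawn with `<path>`. Its stroke #008000 means engrave at S408, F4213. After flipping Y the toolpath is (147.72,31.60) → (153.39,38.15) → (162.38,46.65) → (174.69,57.10) → (190.32,69.49) → (209.27,83.83).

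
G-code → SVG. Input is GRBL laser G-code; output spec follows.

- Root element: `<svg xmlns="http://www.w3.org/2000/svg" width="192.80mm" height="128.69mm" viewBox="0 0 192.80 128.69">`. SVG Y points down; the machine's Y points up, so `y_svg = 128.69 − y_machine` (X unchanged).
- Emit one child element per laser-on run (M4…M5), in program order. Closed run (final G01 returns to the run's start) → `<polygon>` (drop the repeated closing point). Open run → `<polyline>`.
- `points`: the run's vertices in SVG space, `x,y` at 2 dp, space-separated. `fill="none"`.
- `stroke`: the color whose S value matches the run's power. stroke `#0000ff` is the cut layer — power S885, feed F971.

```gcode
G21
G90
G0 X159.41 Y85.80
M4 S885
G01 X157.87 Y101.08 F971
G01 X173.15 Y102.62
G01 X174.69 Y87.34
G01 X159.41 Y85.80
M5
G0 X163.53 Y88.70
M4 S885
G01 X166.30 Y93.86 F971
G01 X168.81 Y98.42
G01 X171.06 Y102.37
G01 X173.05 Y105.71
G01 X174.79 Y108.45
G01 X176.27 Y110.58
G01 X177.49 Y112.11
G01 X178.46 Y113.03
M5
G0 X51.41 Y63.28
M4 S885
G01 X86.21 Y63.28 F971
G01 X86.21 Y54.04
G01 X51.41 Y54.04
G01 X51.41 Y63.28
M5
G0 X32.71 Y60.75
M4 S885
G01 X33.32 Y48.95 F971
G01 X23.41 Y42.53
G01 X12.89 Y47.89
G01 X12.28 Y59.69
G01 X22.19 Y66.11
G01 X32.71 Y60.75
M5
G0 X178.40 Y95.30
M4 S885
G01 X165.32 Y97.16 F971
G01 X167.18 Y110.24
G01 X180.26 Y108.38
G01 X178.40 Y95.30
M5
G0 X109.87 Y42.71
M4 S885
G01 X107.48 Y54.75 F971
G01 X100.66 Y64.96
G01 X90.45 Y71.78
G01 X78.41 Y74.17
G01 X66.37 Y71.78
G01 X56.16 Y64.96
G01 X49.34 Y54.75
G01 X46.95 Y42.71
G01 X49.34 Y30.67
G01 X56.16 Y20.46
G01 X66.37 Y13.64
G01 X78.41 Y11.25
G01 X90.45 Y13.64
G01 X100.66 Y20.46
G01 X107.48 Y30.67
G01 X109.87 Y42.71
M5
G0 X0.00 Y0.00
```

<svg xmlns="http://www.w3.org/2000/svg" width="192.80mm" height="128.69mm" viewBox="0 0 192.80 128.69">
  <polygon points="159.41,42.89 157.87,27.61 173.15,26.07 174.69,41.35" fill="none" stroke="#0000ff"/>
  <polyline points="163.53,39.99 166.30,34.83 168.81,30.27 171.06,26.32 173.05,22.98 174.79,20.24 176.27,18.11 177.49,16.58 178.46,15.66" fill="none" stroke="#0000ff"/>
  <polygon points="51.41,65.41 86.21,65.41 86.21,74.65 51.41,74.65" fill="none" stroke="#0000ff"/>
  <polygon points="32.71,67.94 33.32,79.74 23.41,86.16 12.89,80.80 12.28,69.00 22.19,62.58" fill="none" stroke="#0000ff"/>
  <polygon points="178.40,33.39 165.32,31.53 167.18,18.45 180.26,20.31" fill="none" stroke="#0000ff"/>
  <polygon points="109.87,85.98 107.48,73.94 100.66,63.73 90.45,56.91 78.41,54.52 66.37,56.91 56.16,63.73 49.34,73.94 46.95,85.98 49.34,98.02 56.16,108.23 66.37,115.05 78.41,117.44 90.45,115.05 100.66,108.23 107.48,98.02" fill="none" stroke="#0000ff"/>
</svg>

Machine Y-up, SVG Y-down with viewBox height 128.69, so y_svg = 128.69 − y_machine; X carries over. Every run uses S885, so all elements get stroke `#0000ff` (cut).

Run 1: The run returns to its start, so emit a `<polygon>` with points (Y-flipped): 159.41,42.89 157.87,27.61 173.15,26.07 174.69,41.35.

Run 2: The run is open, so emit a `<polyline>` with points (Y-flipped): 163.53,39.99 166.30,34.83 168.81,30.27 171.06,26.32 173.05,22.98 174.79,20.24 176.27,18.11 177.49,16.58 178.46,15.66.

Run 3: The run returns to its start, so emit a `<polygon>` with points (Y-flipped): 51.41,65.41 86.21,65.41 86.21,74.65 51.41,74.65.

Run 4: The run returns to its start, so emit a `<polygon>` with points (Y-flipped): 32.71,67.94 33.32,79.74 23.41,86.16 12.89,80.80 12.28,69.00 22.19,62.58.

Run 5: The run returns to its start, so emit a `<polygon>` with points (Y-flipped): 178.40,33.39 165.32,31.53 167.18,18.45 180.26,20.31.

Run 6: The run returns to its start, so emit a `<polygon>` with points (Y-flipped): 109.87,85.98 107.48,73.94 100.66,63.73 90.45,56.91 78.41,54.52 66.37,56.91 56.16,63.73 49.34,73.94 46.95,85.98 49.34,98.02 56.16,108.23 66.37,115.05 78.41,117.44 90.45,115.05 100.66,108.23 107.48,98.02.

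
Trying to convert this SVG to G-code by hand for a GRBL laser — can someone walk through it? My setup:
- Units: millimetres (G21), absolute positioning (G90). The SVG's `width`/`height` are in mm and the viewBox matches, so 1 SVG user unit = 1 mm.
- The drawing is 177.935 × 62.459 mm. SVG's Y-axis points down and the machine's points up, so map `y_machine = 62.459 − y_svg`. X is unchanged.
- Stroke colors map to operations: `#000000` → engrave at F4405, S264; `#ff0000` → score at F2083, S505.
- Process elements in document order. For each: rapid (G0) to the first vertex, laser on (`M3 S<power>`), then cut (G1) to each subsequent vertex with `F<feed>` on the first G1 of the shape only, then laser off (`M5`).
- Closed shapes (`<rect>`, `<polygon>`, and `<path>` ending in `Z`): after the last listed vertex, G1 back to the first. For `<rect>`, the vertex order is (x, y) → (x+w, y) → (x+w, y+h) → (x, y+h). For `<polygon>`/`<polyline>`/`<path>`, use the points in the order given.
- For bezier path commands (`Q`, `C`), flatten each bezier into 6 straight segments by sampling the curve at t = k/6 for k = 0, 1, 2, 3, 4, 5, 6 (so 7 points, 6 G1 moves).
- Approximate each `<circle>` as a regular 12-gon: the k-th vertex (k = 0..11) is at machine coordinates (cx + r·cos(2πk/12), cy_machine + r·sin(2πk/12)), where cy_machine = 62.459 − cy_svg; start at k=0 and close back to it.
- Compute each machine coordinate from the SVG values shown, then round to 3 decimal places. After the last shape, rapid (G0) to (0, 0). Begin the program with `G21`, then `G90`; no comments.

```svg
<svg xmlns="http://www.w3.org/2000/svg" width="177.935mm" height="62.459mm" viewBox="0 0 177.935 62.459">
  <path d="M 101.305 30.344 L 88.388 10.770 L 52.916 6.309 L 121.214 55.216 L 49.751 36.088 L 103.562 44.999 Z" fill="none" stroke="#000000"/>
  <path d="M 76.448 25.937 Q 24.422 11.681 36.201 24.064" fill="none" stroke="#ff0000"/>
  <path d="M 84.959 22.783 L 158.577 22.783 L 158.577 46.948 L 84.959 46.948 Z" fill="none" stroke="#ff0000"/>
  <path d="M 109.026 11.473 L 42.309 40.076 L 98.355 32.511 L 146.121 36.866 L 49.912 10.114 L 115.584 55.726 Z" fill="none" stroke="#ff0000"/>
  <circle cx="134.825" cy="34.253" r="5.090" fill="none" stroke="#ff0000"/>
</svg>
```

Since the viewBox matches the mm dimensions, user units are millimetres directly. The only transform is the Y-flip y_m = 62.459 − y_svg.

Shape 1 is a closed polygon drawn with `<path>`. Its stroke #000000 means engrave at S264, F4405. After flipping Y the toolpath is (101.305,32.115) → (88.388,51.689) → (52.916,56.150) → (121.214,7.243) → (49.751,26.371) → (103.562,17.460) → (101.305,32.115), returning to the start.

Shape 2 is a quadratic bezier drawn with `<path>`. Its stroke #ff0000 means score at S505, F2083. After flipping Y the toolpath is (76.448,36.522) → (60.878,40.534) → (48.853,43.066) → (40.373,44.118) → (35.438,43.690) → (34.047,41.783) → (36.201,38.395).

Shape 3 is a rectangle drawn with `<path>`. Its stroke #ff0000 means score at S505, F2083. After flipping Y the toolpath is (84.959,39.676) → (158.577,39.676) → (158.577,15.511) → (84.959,15.511) → (84.959,39.676), returning to the start.

Shape 4 is a closed polygon drawn with `<path>`. Its stroke #ff0000 means score at S505, F2083. After flipping Y the toolpath is (109.026,50.986) → (42.309,22.383) → (98.355,29.948) → (146.121,25.593) → (49.912,52.345) → (115.584,6.733) → (109.026,50.986), returning to the start.

Shape 5 is a circle drawn with `<circle>`. Its stroke #ff0000 means score at S505, F2083. After flipping Y the toolpath is (139.915,28.206) → (139.233,30.751) → (137.370,32.614) → (134.825,33.296) → (132.280,32.614) → (130.417,30.751) → (129.735,28.206) → (130.417,25.661) → (132.280,23.798) → (134.825,23.116) → (137.370,23.798) → (139.233,25.661) → (139.915,28.206), returning to the start.

G21
G90
G0 X101.305 Y32.115
M3 S264
G1 X88.388 Y51.689 F4405
G1 X52.916 Y56.150
G1 X121.214 Y7.243
G1 X49.751 Y26.371
G1 X103.562 Y17.460
G1 X101.305 Y32.115
M5
G0 X76.448 Y36.522
M3 S505
G1 X60.878 Y40.534 F2083
G1 X48.853 Y43.066
G1 X40.373 Y44.118
G1 X35.438 Y43.690
G1 X34.047 Y41.783
G1 X36.201 Y38.395
M5
G0 X84.959 Y39.676
M3 S505
G1 X158.577 Y39.676 F2083
G1 X158.577 Y15.511
G1 X84.959 Y15.511
G1 X84.959 Y39.676
M5
G0 X109.026 Y50.986
M3 S505
G1 X42.309 Y22.383 F2083
G1 X98.355 Y29.948
G1 X146.121 Y25.593
G1 X49.912 Y52.345
G1 X115.584 Y6.733
G1 X109.026 Y50.986
M5
G0 X139.915 Y28.206
M3 S505
G1 X139.233 Y30.751 F2083
G1 X137.370 Y32.614
G1 X134.825 Y33.296
G1 X132.280 Y32.614
G1 X130.417 Y30.751
G1 X129.735 Y28.206
G1 X130.417 Y25.661
G1 X132.280 Y23.798
G1 X134.825 Y23.116
G1 X137.370 Y23.798
G1 X139.233 Y25.661
G1 X139.915 Y28.206
M5
G0 X0.000 Y0.000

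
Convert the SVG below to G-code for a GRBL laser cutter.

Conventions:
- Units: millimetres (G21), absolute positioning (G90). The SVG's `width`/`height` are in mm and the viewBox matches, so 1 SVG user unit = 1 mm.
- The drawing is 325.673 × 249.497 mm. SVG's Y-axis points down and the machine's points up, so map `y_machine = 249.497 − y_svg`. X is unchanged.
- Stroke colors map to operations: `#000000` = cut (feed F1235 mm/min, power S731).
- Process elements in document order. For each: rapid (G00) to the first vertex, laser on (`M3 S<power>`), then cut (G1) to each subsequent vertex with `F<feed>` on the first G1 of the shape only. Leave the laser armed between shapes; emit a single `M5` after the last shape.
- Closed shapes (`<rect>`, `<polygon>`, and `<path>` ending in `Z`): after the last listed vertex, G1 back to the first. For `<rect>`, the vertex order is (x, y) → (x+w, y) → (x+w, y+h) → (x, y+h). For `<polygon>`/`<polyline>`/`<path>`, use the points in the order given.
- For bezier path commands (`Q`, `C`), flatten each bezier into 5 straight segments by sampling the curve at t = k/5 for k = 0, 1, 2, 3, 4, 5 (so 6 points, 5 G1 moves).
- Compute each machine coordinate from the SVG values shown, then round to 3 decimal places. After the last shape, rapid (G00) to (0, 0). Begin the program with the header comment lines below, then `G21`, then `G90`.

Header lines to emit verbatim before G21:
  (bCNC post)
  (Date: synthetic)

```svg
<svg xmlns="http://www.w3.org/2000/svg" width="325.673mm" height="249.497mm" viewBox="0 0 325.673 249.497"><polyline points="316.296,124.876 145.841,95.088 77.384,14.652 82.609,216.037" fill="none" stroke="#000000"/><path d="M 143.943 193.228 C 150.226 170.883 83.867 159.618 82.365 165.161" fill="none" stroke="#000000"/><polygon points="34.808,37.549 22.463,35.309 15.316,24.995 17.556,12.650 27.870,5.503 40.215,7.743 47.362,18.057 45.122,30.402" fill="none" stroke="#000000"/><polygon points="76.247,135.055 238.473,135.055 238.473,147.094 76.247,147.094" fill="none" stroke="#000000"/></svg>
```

(bCNC post)
(Date: synthetic)
G21
G90
G00 X316.296 Y124.621
M3 S731
G1 X145.841 Y154.409 F1235
G1 X77.384 Y234.845
G1 X82.609 Y33.460
G00 X143.943 Y56.269
M3 S731
G1 X140.096 Y68.301 F1235
G1 X125.414 Y77.398
G1 X106.499 Y83.286
G1 X89.949 Y85.691
G1 X82.365 Y84.336
G00 X34.808 Y211.948
M3 S731
G1 X22.463 Y214.188 F1235
G1 X15.316 Y224.502
G1 X17.556 Y236.847
G1 X27.870 Y243.994
G1 X40.215 Y241.754
G1 X47.362 Y231.440
G1 X45.122 Y219.095
G1 X34.808 Y211.948
G00 X76.247 Y114.442
M3 S731
G1 X238.473 Y114.442 F1235
G1 X238.473 Y102.403
G1 X76.247 Y102.403
G1 X76.247 Y114.442
M5
G00 X0.000 Y0.000

viewBox `0 0 325.673 249.497` with mm width/height → 1 unit = 1 mm. Flip: y_m = 249.497 − y_svg.

**Shape 1** — `<polyline>` open polyline, stroke `#000000` → cut (S731, F1235). Machine vertices: (316.296,124.621) → (145.841,154.409) → (77.384,234.845) → (82.609,33.460). Open path.

**Shape 2** — `<path>` cubic bezier, stroke `#000000` → cut (S731, F1235). Control points (SVG): P0=(143.943,193.228), P1=(150.226,170.883), P2=(83.867,159.618), P3=(82.365,165.161); sampled at t=k/5. Machine vertices: (143.943,56.269) → (140.096,68.301) → (125.414,77.398) → (106.499,83.286) → (89.949,85.691) → (82.365,84.336). Open path.

**Shape 3** — `<polygon>` regular polygon, stroke `#000000` → cut (S731, F1235). Machine vertices: (34.808,211.948) → (22.463,214.188) → (15.316,224.502) → (17.556,236.847) → (27.870,243.994) → (40.215,241.754) → (47.362,231.440) → (45.122,219.095) → (34.808,211.948). Closed: final G1 returns to the first vertex.

**Shape 4** — `<polygon>` rectangle, stroke `#000000` → cut (S731, F1235). Machine vertices: (76.247,114.442) → (238.473,114.442) → (238.473,102.403) → (76.247,102.403) → (76.247,114.442). Closed: final G1 returns to the first vertex.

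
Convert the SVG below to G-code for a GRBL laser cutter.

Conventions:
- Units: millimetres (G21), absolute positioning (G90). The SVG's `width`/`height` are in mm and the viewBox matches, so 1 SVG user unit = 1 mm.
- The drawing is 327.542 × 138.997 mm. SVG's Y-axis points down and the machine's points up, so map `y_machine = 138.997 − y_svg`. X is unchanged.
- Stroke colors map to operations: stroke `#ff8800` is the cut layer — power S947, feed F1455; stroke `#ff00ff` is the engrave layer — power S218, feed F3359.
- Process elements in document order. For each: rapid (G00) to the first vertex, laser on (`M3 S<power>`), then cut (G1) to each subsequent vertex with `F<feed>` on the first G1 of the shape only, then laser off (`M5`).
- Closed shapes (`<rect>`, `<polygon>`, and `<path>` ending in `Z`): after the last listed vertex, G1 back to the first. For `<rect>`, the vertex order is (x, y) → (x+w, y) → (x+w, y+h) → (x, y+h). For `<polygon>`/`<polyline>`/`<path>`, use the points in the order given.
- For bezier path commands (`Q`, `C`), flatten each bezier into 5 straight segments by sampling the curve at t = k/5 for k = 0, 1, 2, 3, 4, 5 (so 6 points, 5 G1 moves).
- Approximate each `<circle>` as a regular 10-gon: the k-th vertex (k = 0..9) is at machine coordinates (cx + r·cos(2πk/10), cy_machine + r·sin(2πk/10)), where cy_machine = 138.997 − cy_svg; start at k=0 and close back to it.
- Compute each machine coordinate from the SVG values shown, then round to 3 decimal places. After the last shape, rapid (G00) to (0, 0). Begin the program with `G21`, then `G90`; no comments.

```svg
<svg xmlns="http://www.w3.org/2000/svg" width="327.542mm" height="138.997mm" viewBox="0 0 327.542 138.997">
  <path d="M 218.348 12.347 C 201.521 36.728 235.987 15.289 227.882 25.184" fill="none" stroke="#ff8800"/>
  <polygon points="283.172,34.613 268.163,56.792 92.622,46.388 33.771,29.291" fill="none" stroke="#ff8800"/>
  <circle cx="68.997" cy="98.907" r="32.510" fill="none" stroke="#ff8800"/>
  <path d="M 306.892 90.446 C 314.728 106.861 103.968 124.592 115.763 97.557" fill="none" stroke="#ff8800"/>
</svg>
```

1 u = 1 mm; y_m = 138.997 − y.

[1] `<path>` cubic bezier, #ff8800→cut S947 F1455: (218.348,126.650) → (213.656,116.903) → (216.769,114.449) → (223.181,115.585) → (228.387,116.607) → (227.882,113.813)

[2] `<polygon>` closed polygon, #ff8800→cut S947 F1455: (283.172,104.384) → (268.163,82.205) → (92.622,92.609) → (33.771,109.706) → (283.172,104.384) (closed)

[3] `<circle>` circle, #ff8800→cut S947 F1455: (101.507,40.090) → (95.298,59.199) → (79.043,71.009) → (58.951,71.009) → (42.696,59.199) → (36.487,40.090) → (42.696,20.981) → (58.951,9.171) → (79.043,9.171) → (95.298,20.981) → (101.507,40.090) (closed)

[4] `<path>` cubic bezier, #ff8800→cut S947 F1455: (306.892,48.551) → (288.891,38.913) → (239.603,31.171) → (180.202,27.536) → (131.863,30.222) → (115.763,41.440)

G21
G90
G00 X218.348 Y126.650
M3 S947
G1 X213.656 Y116.903 F1455
G1 X216.769 Y114.449
G1 X223.181 Y115.585
G1 X228.387 Y116.607
G1 X227.882 Y113.813
M5
G00 X283.172 Y104.384
M3 S947
G1 X268.163 Y82.205 F1455
G1 X92.622 Y92.609
G1 X33.771 Y109.706
G1 X283.172 Y104.384
M5
G00 X101.507 Y40.090
M3 S947
G1 X95.298 Y59.199 F1455
G1 X79.043 Y71.009
G1 X58.951 Y71.009
G1 X42.696 Y59.199
G1 X36.487 Y40.090
G1 X42.696 Y20.981
G1 X58.951 Y9.171
G1 X79.043 Y9.171
G1 X95.298 Y20.981
G1 X101.507 Y40.090
M5
G00 X306.892 Y48.551
M3 S947
G1 X288.891 Y38.913 F1455
G1 X239.603 Y31.171
G1 X180.202 Y27.536
G1 X131.863 Y30.222
G1 X115.763 Y41.440
M5
G00 X0.000 Y0.000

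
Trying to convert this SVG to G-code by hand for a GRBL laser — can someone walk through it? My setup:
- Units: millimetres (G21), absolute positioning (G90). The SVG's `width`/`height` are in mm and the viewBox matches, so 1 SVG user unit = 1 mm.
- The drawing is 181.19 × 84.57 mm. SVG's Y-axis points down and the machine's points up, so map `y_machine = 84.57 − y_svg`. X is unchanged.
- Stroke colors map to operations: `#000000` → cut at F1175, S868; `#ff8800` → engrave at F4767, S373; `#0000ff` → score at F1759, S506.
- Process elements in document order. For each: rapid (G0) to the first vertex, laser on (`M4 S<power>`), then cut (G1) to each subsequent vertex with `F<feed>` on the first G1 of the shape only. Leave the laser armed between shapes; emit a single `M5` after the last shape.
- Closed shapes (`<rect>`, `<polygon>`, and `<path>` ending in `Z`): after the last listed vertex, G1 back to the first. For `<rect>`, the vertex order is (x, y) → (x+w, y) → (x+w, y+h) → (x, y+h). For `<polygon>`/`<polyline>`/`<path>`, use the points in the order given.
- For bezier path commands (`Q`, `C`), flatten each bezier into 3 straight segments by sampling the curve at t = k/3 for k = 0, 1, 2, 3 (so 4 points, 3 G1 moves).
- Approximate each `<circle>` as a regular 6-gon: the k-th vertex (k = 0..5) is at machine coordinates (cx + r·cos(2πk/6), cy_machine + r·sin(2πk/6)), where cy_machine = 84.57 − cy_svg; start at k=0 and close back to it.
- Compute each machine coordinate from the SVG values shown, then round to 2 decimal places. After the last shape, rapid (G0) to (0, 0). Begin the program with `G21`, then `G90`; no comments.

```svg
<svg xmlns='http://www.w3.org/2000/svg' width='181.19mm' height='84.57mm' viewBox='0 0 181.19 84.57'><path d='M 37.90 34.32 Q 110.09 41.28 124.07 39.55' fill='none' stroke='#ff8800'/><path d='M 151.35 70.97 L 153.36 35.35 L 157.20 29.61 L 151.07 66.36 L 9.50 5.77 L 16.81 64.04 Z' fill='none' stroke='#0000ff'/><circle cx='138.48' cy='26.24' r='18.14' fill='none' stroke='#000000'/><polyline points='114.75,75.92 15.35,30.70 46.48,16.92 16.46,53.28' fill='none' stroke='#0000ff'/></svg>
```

1 u = 1 mm; y_m = 84.57 − y.

[1] `<path>` quadratic bezier, #ff8800→engrave S373 F4767: (37.90,50.25) → (79.56,46.58) → (108.28,44.83) → (124.07,45.02)

[2] `<path>` closed polygon, #0000ff→score S506 F1759: (151.35,13.60) → (153.36,49.22) → (157.20,54.96) → (151.07,18.21) → (9.50,78.80) → (16.81,20.53) → (151.35,13.60) (closed)

[3] `<circle>` circle, #000000→cut S868 F1175: (156.62,58.33) → (147.55,74.04) → (129.41,74.04) → (120.34,58.33) → (129.41,42.62) → (147.55,42.62) → (156.62,58.33) (closed)

[4] `<polyline>` open polyline, #0000ff→score S506 F1759: (114.75,8.65) → (15.35,53.87) → (46.48,67.65) → (16.46,31.29)

G21
G90
G0 X37.90 Y50.25
M4 S373
G1 X79.56 Y46.58 F4767
G1 X108.28 Y44.83
G1 X124.07 Y45.02
G0 X151.35 Y13.60
M4 S506
G1 X153.36 Y49.22 F1759
G1 X157.20 Y54.96
G1 X151.07 Y18.21
G1 X9.50 Y78.80
G1 X16.81 Y20.53
G1 X151.35 Y13.60
G0 X156.62 Y58.33
M4 S868
G1 X147.55 Y74.04 F1175
G1 X129.41 Y74.04
G1 X120.34 Y58.33
G1 X129.41 Y42.62
G1 X147.55 Y42.62
G1 X156.62 Y58.33
G0 X114.75 Y8.65
M4 S506
G1 X15.35 Y53.87 F1759
G1 X46.48 Y67.65
G1 X16.46 Y31.29
M5
G0 X0.00 Y0.00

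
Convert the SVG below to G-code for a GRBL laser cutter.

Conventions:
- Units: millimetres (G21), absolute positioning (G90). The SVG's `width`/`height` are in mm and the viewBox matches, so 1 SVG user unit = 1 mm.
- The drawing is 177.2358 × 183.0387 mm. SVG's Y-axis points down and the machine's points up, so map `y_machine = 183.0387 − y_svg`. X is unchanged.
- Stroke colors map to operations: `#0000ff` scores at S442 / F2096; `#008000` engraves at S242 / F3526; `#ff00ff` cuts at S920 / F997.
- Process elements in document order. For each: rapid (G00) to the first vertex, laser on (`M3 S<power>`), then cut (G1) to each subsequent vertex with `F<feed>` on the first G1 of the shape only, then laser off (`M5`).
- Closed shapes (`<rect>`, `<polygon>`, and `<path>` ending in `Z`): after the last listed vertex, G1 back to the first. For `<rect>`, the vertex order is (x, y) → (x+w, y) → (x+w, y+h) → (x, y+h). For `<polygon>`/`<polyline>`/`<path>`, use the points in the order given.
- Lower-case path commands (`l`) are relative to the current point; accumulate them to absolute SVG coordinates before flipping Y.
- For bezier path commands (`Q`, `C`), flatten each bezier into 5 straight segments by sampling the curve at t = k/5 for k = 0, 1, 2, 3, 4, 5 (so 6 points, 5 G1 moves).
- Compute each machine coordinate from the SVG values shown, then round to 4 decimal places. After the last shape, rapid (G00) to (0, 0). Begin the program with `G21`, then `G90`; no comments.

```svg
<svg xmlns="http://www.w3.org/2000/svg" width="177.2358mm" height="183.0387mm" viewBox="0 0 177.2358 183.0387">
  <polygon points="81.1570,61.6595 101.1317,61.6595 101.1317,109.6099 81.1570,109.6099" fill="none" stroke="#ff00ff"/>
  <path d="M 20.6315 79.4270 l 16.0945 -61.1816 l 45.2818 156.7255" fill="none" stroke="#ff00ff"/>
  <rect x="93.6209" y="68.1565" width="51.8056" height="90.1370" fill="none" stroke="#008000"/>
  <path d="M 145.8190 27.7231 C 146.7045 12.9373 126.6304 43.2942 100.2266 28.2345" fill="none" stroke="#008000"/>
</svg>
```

G21
G90
G00 X81.1570 Y121.3792
M3 S920
G1 X101.1317 Y121.3792 F997
G1 X101.1317 Y73.4288
G1 X81.1570 Y73.4288
G1 X81.1570 Y121.3792
M5
G00 X20.6315 Y103.6117
M3 S920
G1 X36.7260 Y164.7933 F997
G1 X82.0078 Y8.0678
M5
G00 X93.6209 Y114.8822
M3 S242
G1 X145.4265 Y114.8822 F3526
G1 X145.4265 Y24.7452
G1 X93.6209 Y24.7452
G1 X93.6209 Y114.8822
M5
G00 X145.8190 Y155.3156
M3 S242
G1 X143.9522 Y159.4944 F3526
G1 X137.7573 Y157.1859
G1 X127.9366 Y152.7367
G1 X115.1923 Y150.4939
G1 X100.2266 Y154.8042
M5
G00 X0.0000 Y0.0000

1 u = 1 mm; y_m = 183.0387 − y.

[1] `<polygon>` rectangle, #ff00ff→cut S920 F997: (81.1570,121.3792) → (101.1317,121.3792) → (101.1317,73.4288) → (81.1570,73.4288) → (81.1570,121.3792) (closed)

[2] `<path>` open polyline, #ff00ff→cut S920 F997: (20.6315,103.6117) → (36.7260,164.7933) → (82.0078,8.0678)

[3] `<rect>` rectangle, #008000→engrave S242 F3526: (93.6209,114.8822) → (145.4265,114.8822) → (145.4265,24.7452) → (93.6209,24.7452) → (93.6209,114.8822) (closed)

[4] `<path>` cubic bezier, #008000→engrave S242 F3526: (145.8190,155.3156) → (143.9522,159.4944) → (137.7573,157.1859) → (127.9366,152.7367) → (115.1923,150.4939) → (100.2266,154.8042)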